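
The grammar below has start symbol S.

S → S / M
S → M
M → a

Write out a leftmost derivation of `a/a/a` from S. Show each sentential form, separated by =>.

S => S/M => S/M/M => M/M/M => a/M/M => a/a/M => a/a/a

S => S/M   [S → S / M]
S/M => S/M/M   [S → S / M]
S/M/M => M/M/M   [S → M]
M/M/M => a/M/M   [M → a]
a/M/M => a/a/M   [M → a]
a/a/M => a/a/a   [M → a]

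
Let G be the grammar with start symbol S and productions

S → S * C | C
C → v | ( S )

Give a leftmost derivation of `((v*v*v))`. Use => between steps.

S => C   [S → C]
C => (S)   [C → ( S )]
(S) => (C)   [S → C]
(C) => ((S))   [C → ( S )]
((S)) => ((S*C))   [S → S * C]
((S*C)) => ((S*C*C))   [S → S * C]
((S*C*C)) => ((C*C*C))   [S → C]
((C*C*C)) => ((v*C*C))   [C → v]
((v*C*C)) => ((v*v*C))   [C → v]
((v*v*C)) => ((v*v*v))   [C → v]

S => C => (S) => (C) => ((S)) => ((S*C)) => ((S*C*C)) => ((C*C*C)) => ((v*C*C)) => ((v*v*C)) => ((v*v*v))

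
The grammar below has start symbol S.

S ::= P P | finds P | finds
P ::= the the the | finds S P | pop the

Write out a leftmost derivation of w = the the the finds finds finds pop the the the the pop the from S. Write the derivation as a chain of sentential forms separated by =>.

S => P P => the the the P => the the the finds S P => the the the finds finds P => the the the finds finds finds S P => the the the finds finds finds P P P => the the the finds finds finds pop the P P => the the the finds finds finds pop the the the the P => the the the finds finds finds pop the the the the pop the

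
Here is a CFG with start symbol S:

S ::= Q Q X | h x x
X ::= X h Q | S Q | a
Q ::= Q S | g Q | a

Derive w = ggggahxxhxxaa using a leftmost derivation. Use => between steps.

S => QQX   [S ::= Q Q X]
QQX => QSQX   [Q ::= Q S]
QSQX => gQSQX   [Q ::= g Q]
gQSQX => gQSSQX   [Q ::= Q S]
gQSSQX => ggQSSQX   [Q ::= g Q]
ggQSSQX => gggQSSQX   [Q ::= g Q]
gggQSSQX => ggggQSSQX   [Q ::= g Q]
ggggQSSQX => ggggaSSQX   [Q ::= a]
ggggaSSQX => ggggahxxSQX   [S ::= h x x]
ggggahxxSQX => ggggahxxhxxQX   [S ::= h x x]
ggggahxxhxxQX => ggggahxxhxxaX   [Q ::= a]
ggggahxxhxxaX => ggggahxxhxxaa   [X ::= a]

S => QQX => QSQX => gQSQX => gQSSQX => ggQSSQX => gggQSSQX => ggggQSSQX => ggggaSSQX => ggggahxxSQX => ggggahxxhxxQX => ggggahxxhxxaX => ggggahxxhxxaa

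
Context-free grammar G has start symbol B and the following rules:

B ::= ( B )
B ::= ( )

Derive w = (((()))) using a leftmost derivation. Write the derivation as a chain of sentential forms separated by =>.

B => (B) => ((B)) => (((B))) => (((())))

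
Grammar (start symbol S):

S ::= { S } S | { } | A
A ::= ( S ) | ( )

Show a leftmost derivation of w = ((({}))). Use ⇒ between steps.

S ⇒ A   [S ::= A]
A ⇒ (S)   [A ::= ( S )]
(S) ⇒ (A)   [S ::= A]
(A) ⇒ ((S))   [A ::= ( S )]
((S)) ⇒ ((A))   [S ::= A]
((A)) ⇒ (((S)))   [A ::= ( S )]
(((S))) ⇒ ((({})))   [S ::= { }]

S⇒A⇒(S)⇒(A)⇒((S))⇒((A))⇒(((S)))⇒((({})))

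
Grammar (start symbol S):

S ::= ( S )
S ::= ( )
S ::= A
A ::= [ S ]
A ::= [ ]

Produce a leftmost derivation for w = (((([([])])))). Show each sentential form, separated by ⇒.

S⇒(S)⇒((S))⇒(((S)))⇒((((S))))⇒((((A))))⇒(((([S]))))⇒(((([(S)]))))⇒(((([(A)]))))⇒(((([([])]))))

S ⇒ (S)   [S ::= ( S )]
(S) ⇒ ((S))   [S ::= ( S )]
((S)) ⇒ (((S)))   [S ::= ( S )]
(((S))) ⇒ ((((S))))   [S ::= ( S )]
((((S)))) ⇒ ((((A))))   [S ::= A]
((((A)))) ⇒ (((([S]))))   [A ::= [ S ]]
(((([S])))) ⇒ (((([(S)]))))   [S ::= ( S )]
(((([(S)])))) ⇒ (((([(A)]))))   [S ::= A]
(((([(A)])))) ⇒ (((([([])]))))   [A ::= [ ]]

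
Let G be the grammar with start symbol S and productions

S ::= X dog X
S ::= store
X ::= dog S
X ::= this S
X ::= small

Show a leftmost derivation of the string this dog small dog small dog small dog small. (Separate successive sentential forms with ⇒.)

S ⇒ X dog X ⇒ this S dog X ⇒ this X dog X dog X ⇒ this dog S dog X dog X ⇒ this dog X dog X dog X dog X ⇒ this dog small dog X dog X dog X ⇒ this dog small dog small dog X dog X ⇒ this dog small dog small dog small dog X ⇒ this dog small dog small dog small dog small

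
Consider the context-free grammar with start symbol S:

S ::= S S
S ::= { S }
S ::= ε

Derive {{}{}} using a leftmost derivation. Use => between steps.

S => SS => {S}S => {SS}S => {{S}S}S => {{}S}S => {{}SS}S => {{}SSS}S => {{}SSSS}S => {{}{S}SSS}S => {{}{}SSS}S => {{}{}SS}S => {{}{}S}S => {{}{}}S => {{}{}}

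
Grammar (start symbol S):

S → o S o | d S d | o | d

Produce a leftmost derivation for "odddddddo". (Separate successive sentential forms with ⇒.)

S⇒oSo⇒odSdo⇒oddSddo⇒odddSdddo⇒odddddddo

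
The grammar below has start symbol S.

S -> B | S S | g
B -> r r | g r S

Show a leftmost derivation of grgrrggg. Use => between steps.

S=>SS=>BS=>grSS=>grSSS=>grSSSS=>grSSSSS=>grgSSSS=>grgBSSS=>grgrrSSS=>grgrrgSS=>grgrrggS=>grgrrggg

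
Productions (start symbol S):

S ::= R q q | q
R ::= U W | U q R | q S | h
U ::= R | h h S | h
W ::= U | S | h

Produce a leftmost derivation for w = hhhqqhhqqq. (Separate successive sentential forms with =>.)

S=>Rqq=>UWqq=>hhSWqq=>hhRqqWqq=>hhhqqWqq=>hhhqqUqq=>hhhqqhhSqq=>hhhqqhhqqq

S => Rqq   [S ::= R q q]
Rqq => UWqq   [R ::= U W]
UWqq => hhSWqq   [U ::= h h S]
hhSWqq => hhRqqWqq   [S ::= R q q]
hhRqqWqq => hhhqqWqq   [R ::= h]
hhhqqWqq => hhhqqUqq   [W ::= U]
hhhqqUqq => hhhqqhhSqq   [U ::= h h S]
hhhqqhhSqq => hhhqqhhqqq   [S ::= q]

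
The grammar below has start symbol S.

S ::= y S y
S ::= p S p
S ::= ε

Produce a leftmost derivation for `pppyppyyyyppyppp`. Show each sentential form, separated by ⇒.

S ⇒ pSp ⇒ ppSpp ⇒ pppSppp ⇒ pppySyppp ⇒ pppypSpyppp ⇒ pppyppSppyppp ⇒ pppyppySyppyppp ⇒ pppyppyySyyppyppp ⇒ pppyppyyyyppyppp

S ⇒ pSp   [S ::= p S p]
pSp ⇒ ppSpp   [S ::= p S p]
ppSpp ⇒ pppSppp   [S ::= p S p]
pppSppp ⇒ pppySyppp   [S ::= y S y]
pppySyppp ⇒ pppypSpyppp   [S ::= p S p]
pppypSpyppp ⇒ pppyppSppyppp   [S ::= p S p]
pppyppSppyppp ⇒ pppyppySyppyppp   [S ::= y S y]
pppyppySyppyppp ⇒ pppyppyySyyppyppp   [S ::= y S y]
pppyppyySyyppyppp ⇒ pppyppyyyyppyppp   [S ::= ε]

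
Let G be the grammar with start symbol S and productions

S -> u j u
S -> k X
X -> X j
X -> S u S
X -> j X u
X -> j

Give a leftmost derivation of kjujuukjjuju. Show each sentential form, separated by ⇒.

S ⇒ kX ⇒ kjXu ⇒ kjSuSu ⇒ kjujuuSu ⇒ kjujuukXu ⇒ kjujuukXju ⇒ kjujuukjXuju ⇒ kjujuukjjuju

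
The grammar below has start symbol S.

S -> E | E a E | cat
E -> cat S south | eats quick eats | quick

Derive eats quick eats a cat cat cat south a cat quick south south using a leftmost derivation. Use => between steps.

S => E a E   [S -> E a E]
E a E => eats quick eats a E   [E -> eats quick eats]
eats quick eats a E => eats quick eats a cat S south   [E -> cat S south]
eats quick eats a cat S south => eats quick eats a cat E a E south   [S -> E a E]
eats quick eats a cat E a E south => eats quick eats a cat cat S south a E south   [E -> cat S south]
eats quick eats a cat cat S south a E south => eats quick eats a cat cat cat south a E south   [S -> cat]
eats quick eats a cat cat cat south a E south => eats quick eats a cat cat cat south a cat S south south   [E -> cat S south]
eats quick eats a cat cat cat south a cat S south south => eats quick eats a cat cat cat south a cat E south south   [S -> E]
eats quick eats a cat cat cat south a cat E south south => eats quick eats a cat cat cat south a cat quick south south   [E -> quick]

S => E a E => eats quick eats a E => eats quick eats a cat S south => eats quick eats a cat E a E south => eats quick eats a cat cat S south a E south => eats quick eats a cat cat cat south a E south => eats quick eats a cat cat cat south a cat S south south => eats quick eats a cat cat cat south a cat E south south => eats quick eats a cat cat cat south a cat quick south south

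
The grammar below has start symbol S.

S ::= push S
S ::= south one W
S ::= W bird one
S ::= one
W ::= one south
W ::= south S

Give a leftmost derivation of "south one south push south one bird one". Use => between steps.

S => south one W   [S ::= south one W]
south one W => south one south S   [W ::= south S]
south one south S => south one south push S   [S ::= push S]
south one south push S => south one south push W bird one   [S ::= W bird one]
south one south push W bird one => south one south push south S bird one   [W ::= south S]
south one south push south S bird one => south one south push south one bird one   [S ::= one]

S => south one W => south one south S => south one south push S => south one south push W bird one => south one south push south S bird one => south one south push south one bird one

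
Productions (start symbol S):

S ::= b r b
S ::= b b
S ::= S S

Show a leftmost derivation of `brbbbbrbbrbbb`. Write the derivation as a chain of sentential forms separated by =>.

S => SS   [S ::= S S]
SS => brbS   [S ::= b r b]
brbS => brbSS   [S ::= S S]
brbSS => brbSSS   [S ::= S S]
brbSSS => brbSSSS   [S ::= S S]
brbSSSS => brbbbSSS   [S ::= b b]
brbbbSSS => brbbbbrbSS   [S ::= b r b]
brbbbbrbSS => brbbbbrbbrbS   [S ::= b r b]
brbbbbrbbrbS => brbbbbrbbrbbb   [S ::= b b]

S=>SS=>brbS=>brbSS=>brbSSS=>brbSSSS=>brbbbSSS=>brbbbbrbSS=>brbbbbrbbrbS=>brbbbbrbbrbbb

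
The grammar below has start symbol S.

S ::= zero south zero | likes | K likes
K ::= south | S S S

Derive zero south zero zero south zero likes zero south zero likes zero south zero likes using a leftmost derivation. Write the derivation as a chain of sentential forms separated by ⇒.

S ⇒ K likes   [S ::= K likes]
K likes ⇒ S S S likes   [K ::= S S S]
S S S likes ⇒ zero south zero S S likes   [S ::= zero south zero]
zero south zero S S likes ⇒ zero south zero K likes S likes   [S ::= K likes]
zero south zero K likes S likes ⇒ zero south zero S S S likes S likes   [K ::= S S S]
zero south zero S S S likes S likes ⇒ zero south zero zero south zero S S likes S likes   [S ::= zero south zero]
zero south zero zero south zero S S likes S likes ⇒ zero south zero zero south zero likes S likes S likes   [S ::= likes]
zero south zero zero south zero likes S likes S likes ⇒ zero south zero zero south zero likes zero south zero likes S likes   [S ::= zero south zero]
zero south zero zero south zero likes zero south zero likes S likes ⇒ zero south zero zero south zero likes zero south zero likes zero south zero likes   [S ::= zero south zero]

S ⇒ K likes ⇒ S S S likes ⇒ zero south zero S S likes ⇒ zero south zero K likes S likes ⇒ zero south zero S S S likes S likes ⇒ zero south zero zero south zero S S likes S likes ⇒ zero south zero zero south zero likes S likes S likes ⇒ zero south zero zero south zero likes zero south zero likes S likes ⇒ zero south zero zero south zero likes zero south zero likes zero south zero likes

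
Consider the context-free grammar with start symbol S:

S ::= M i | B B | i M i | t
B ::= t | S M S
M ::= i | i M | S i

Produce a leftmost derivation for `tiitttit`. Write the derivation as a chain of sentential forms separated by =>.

S => BB => SMSB => tMSB => tiMSB => tiiSB => tiitB => tiitSMS => tiitBBMS => tiittBMS => tiitttMS => tiitttiS => tiitttit

S => BB   [S ::= B B]
BB => SMSB   [B ::= S M S]
SMSB => tMSB   [S ::= t]
tMSB => tiMSB   [M ::= i M]
tiMSB => tiiSB   [M ::= i]
tiiSB => tiitB   [S ::= t]
tiitB => tiitSMS   [B ::= S M S]
tiitSMS => tiitBBMS   [S ::= B B]
tiitBBMS => tiittBMS   [B ::= t]
tiittBMS => tiitttMS   [B ::= t]
tiitttMS => tiitttiS   [M ::= i]
tiitttiS => tiitttit   [S ::= t]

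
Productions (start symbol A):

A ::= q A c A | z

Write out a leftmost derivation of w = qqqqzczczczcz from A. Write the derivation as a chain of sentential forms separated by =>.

A => qAcA   [A ::= q A c A]
qAcA => qqAcAcA   [A ::= q A c A]
qqAcAcA => qqqAcAcAcA   [A ::= q A c A]
qqqAcAcAcA => qqqqAcAcAcAcA   [A ::= q A c A]
qqqqAcAcAcAcA => qqqqzcAcAcAcA   [A ::= z]
qqqqzcAcAcAcA => qqqqzczcAcAcA   [A ::= z]
qqqqzczcAcAcA => qqqqzczczcAcA   [A ::= z]
qqqqzczczcAcA => qqqqzczczczcA   [A ::= z]
qqqqzczczczcA => qqqqzczczczcz   [A ::= z]

A=>qAcA=>qqAcAcA=>qqqAcAcAcA=>qqqqAcAcAcAcA=>qqqqzcAcAcAcA=>qqqqzczcAcAcA=>qqqqzczczcAcA=>qqqqzczczczcA=>qqqqzczczczcz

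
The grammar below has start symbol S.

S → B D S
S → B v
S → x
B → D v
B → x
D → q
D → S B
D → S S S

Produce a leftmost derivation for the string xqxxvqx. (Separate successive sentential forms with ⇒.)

S ⇒ BDS   [S → B D S]
BDS ⇒ DvDS   [B → D v]
DvDS ⇒ SBvDS   [D → S B]
SBvDS ⇒ BDSBvDS   [S → B D S]
BDSBvDS ⇒ xDSBvDS   [B → x]
xDSBvDS ⇒ xqSBvDS   [D → q]
xqSBvDS ⇒ xqxBvDS   [S → x]
xqxBvDS ⇒ xqxxvDS   [B → x]
xqxxvDS ⇒ xqxxvqS   [D → q]
xqxxvqS ⇒ xqxxvqx   [S → x]

S⇒BDS⇒DvDS⇒SBvDS⇒BDSBvDS⇒xDSBvDS⇒xqSBvDS⇒xqxBvDS⇒xqxxvDS⇒xqxxvqS⇒xqxxvqx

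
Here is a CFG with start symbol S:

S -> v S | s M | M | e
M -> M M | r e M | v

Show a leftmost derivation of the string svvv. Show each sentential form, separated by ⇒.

S ⇒ sM ⇒ sMM ⇒ sMMM ⇒ svMM ⇒ svvM ⇒ svvv

S ⇒ sM   [S -> s M]
sM ⇒ sMM   [M -> M M]
sMM ⇒ sMMM   [M -> M M]
sMMM ⇒ svMM   [M -> v]
svMM ⇒ svvM   [M -> v]
svvM ⇒ svvv   [M -> v]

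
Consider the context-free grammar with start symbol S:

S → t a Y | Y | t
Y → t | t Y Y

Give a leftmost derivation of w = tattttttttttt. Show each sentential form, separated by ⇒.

S ⇒ taY   [S → t a Y]
taY ⇒ tatYY   [Y → t Y Y]
tatYY ⇒ tattYYY   [Y → t Y Y]
tattYYY ⇒ tatttYYYY   [Y → t Y Y]
tatttYYYY ⇒ tattttYYYYY   [Y → t Y Y]
tattttYYYYY ⇒ tatttttYYYYYY   [Y → t Y Y]
tatttttYYYYYY ⇒ tattttttYYYYY   [Y → t]
tattttttYYYYY ⇒ tatttttttYYYY   [Y → t]
tatttttttYYYY ⇒ tattttttttYYY   [Y → t]
tattttttttYYY ⇒ tatttttttttYY   [Y → t]
tatttttttttYY ⇒ tattttttttttY   [Y → t]
tattttttttttY ⇒ tattttttttttt   [Y → t]

S ⇒ taY ⇒ tatYY ⇒ tattYYY ⇒ tatttYYYY ⇒ tattttYYYYY ⇒ tatttttYYYYYY ⇒ tattttttYYYYY ⇒ tatttttttYYYY ⇒ tattttttttYYY ⇒ tatttttttttYY ⇒ tattttttttttY ⇒ tattttttttttt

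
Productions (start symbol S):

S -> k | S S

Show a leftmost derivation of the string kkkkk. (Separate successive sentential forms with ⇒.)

S ⇒ SS ⇒ SSS ⇒ SSSS ⇒ SSSSS ⇒ kSSSS ⇒ kkSSS ⇒ kkkSS ⇒ kkkkS ⇒ kkkkk

S ⇒ SS   [S -> S S]
SS ⇒ SSS   [S -> S S]
SSS ⇒ SSSS   [S -> S S]
SSSS ⇒ SSSSS   [S -> S S]
SSSSS ⇒ kSSSS   [S -> k]
kSSSS ⇒ kkSSS   [S -> k]
kkSSS ⇒ kkkSS   [S -> k]
kkkSS ⇒ kkkkS   [S -> k]
kkkkS ⇒ kkkkk   [S -> k]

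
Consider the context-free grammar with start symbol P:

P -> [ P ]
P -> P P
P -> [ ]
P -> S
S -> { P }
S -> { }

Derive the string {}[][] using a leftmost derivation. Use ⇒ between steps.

P ⇒ PP ⇒ PPP ⇒ SPP ⇒ {}PP ⇒ {}[]P ⇒ {}[][]

P ⇒ PP   [P -> P P]
PP ⇒ PPP   [P -> P P]
PPP ⇒ SPP   [P -> S]
SPP ⇒ {}PP   [S -> { }]
{}PP ⇒ {}[]P   [P -> [ ]]
{}[]P ⇒ {}[][]   [P -> [ ]]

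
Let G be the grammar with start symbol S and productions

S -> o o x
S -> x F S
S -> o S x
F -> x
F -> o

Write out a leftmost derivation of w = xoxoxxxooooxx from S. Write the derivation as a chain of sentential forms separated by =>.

S => xFS   [S -> x F S]
xFS => xoS   [F -> o]
xoS => xoxFS   [S -> x F S]
xoxFS => xoxoS   [F -> o]
xoxoS => xoxoxFS   [S -> x F S]
xoxoxFS => xoxoxxS   [F -> x]
xoxoxxS => xoxoxxxFS   [S -> x F S]
xoxoxxxFS => xoxoxxxoS   [F -> o]
xoxoxxxoS => xoxoxxxooSx   [S -> o S x]
xoxoxxxooSx => xoxoxxxooooxx   [S -> o o x]

S => xFS => xoS => xoxFS => xoxoS => xoxoxFS => xoxoxxS => xoxoxxxFS => xoxoxxxoS => xoxoxxxooSx => xoxoxxxooooxx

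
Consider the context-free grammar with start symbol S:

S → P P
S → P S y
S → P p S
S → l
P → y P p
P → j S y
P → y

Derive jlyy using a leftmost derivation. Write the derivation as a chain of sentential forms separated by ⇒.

S⇒PP⇒jSyP⇒jlyP⇒jlyy

S ⇒ PP   [S → P P]
PP ⇒ jSyP   [P → j S y]
jSyP ⇒ jlyP   [S → l]
jlyP ⇒ jlyy   [P → y]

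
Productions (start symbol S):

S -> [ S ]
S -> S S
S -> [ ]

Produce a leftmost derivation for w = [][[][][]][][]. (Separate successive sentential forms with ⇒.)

S ⇒ SS   [S -> S S]
SS ⇒ SSS   [S -> S S]
SSS ⇒ SSSS   [S -> S S]
SSSS ⇒ []SSS   [S -> [ ]]
[]SSS ⇒ [][S]SS   [S -> [ S ]]
[][S]SS ⇒ [][SS]SS   [S -> S S]
[][SS]SS ⇒ [][SSS]SS   [S -> S S]
[][SSS]SS ⇒ [][[]SS]SS   [S -> [ ]]
[][[]SS]SS ⇒ [][[][]S]SS   [S -> [ ]]
[][[][]S]SS ⇒ [][[][][]]SS   [S -> [ ]]
[][[][][]]SS ⇒ [][[][][]][]S   [S -> [ ]]
[][[][][]][]S ⇒ [][[][][]][][]   [S -> [ ]]

S ⇒ SS ⇒ SSS ⇒ SSSS ⇒ []SSS ⇒ [][S]SS ⇒ [][SS]SS ⇒ [][SSS]SS ⇒ [][[]SS]SS ⇒ [][[][]S]SS ⇒ [][[][][]]SS ⇒ [][[][][]][]S ⇒ [][[][][]][][]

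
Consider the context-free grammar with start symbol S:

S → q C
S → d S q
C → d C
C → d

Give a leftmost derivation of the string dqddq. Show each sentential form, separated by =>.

S => dSq   [S → d S q]
dSq => dqCq   [S → q C]
dqCq => dqdCq   [C → d C]
dqdCq => dqddq   [C → d]

S => dSq => dqCq => dqdCq => dqddq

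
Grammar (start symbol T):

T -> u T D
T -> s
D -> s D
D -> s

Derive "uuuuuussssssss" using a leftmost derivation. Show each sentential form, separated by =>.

T=>uTD=>uuTDD=>uuuTDDD=>uuuuTDDDD=>uuuuuTDDDDD=>uuuuuuTDDDDDD=>uuuuuusDDDDDD=>uuuuuussDDDDDD=>uuuuuusssDDDDD=>uuuuuussssDDDD=>uuuuuusssssDDD=>uuuuuussssssDD=>uuuuuusssssssD=>uuuuuussssssss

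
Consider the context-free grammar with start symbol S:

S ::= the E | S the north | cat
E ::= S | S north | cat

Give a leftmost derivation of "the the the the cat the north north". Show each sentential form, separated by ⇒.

S ⇒ the E ⇒ the S ⇒ the the E ⇒ the the S ⇒ the the the E ⇒ the the the S north ⇒ the the the S the north north ⇒ the the the the E the north north ⇒ the the the the S the north north ⇒ the the the the cat the north north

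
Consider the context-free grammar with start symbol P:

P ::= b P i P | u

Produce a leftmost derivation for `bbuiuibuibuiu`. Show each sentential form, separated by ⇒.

P⇒bPiP⇒bbPiPiP⇒bbuiPiP⇒bbuiuiP⇒bbuiuibPiP⇒bbuiuibuiP⇒bbuiuibuibPiP⇒bbuiuibuibuiP⇒bbuiuibuibuiu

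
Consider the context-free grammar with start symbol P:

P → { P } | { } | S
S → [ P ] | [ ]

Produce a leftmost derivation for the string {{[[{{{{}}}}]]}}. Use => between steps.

P => {P}   [P → { P }]
{P} => {{P}}   [P → { P }]
{{P}} => {{S}}   [P → S]
{{S}} => {{[P]}}   [S → [ P ]]
{{[P]}} => {{[S]}}   [P → S]
{{[S]}} => {{[[P]]}}   [S → [ P ]]
{{[[P]]}} => {{[[{P}]]}}   [P → { P }]
{{[[{P}]]}} => {{[[{{P}}]]}}   [P → { P }]
{{[[{{P}}]]}} => {{[[{{{P}}}]]}}   [P → { P }]
{{[[{{{P}}}]]}} => {{[[{{{{}}}}]]}}   [P → { }]

P=>{P}=>{{P}}=>{{S}}=>{{[P]}}=>{{[S]}}=>{{[[P]]}}=>{{[[{P}]]}}=>{{[[{{P}}]]}}=>{{[[{{{P}}}]]}}=>{{[[{{{{}}}}]]}}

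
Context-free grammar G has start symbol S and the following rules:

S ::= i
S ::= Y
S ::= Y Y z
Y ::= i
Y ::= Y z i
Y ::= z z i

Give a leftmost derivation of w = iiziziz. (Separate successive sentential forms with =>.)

S => YYz => iYz => iYziz => iYziziz => iiziziz

S => YYz   [S ::= Y Y z]
YYz => iYz   [Y ::= i]
iYz => iYziz   [Y ::= Y z i]
iYziz => iYziziz   [Y ::= Y z i]
iYziziz => iiziziz   [Y ::= i]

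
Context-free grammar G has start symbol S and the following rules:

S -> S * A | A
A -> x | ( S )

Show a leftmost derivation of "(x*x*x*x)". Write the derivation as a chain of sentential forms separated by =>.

S => A => (S) => (S*A) => (S*A*A) => (S*A*A*A) => (A*A*A*A) => (x*A*A*A) => (x*x*A*A) => (x*x*x*A) => (x*x*x*x)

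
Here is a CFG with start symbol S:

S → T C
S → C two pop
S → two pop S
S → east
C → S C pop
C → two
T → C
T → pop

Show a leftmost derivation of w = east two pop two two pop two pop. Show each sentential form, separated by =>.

S => C two pop => S C pop two pop => T C C pop two pop => C C C pop two pop => S C pop C C pop two pop => east C pop C C pop two pop => east two pop C C pop two pop => east two pop two C pop two pop => east two pop two two pop two pop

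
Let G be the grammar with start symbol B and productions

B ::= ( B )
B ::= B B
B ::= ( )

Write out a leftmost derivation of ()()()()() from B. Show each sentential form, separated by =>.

B => BB   [B ::= B B]
BB => ()B   [B ::= ( )]
()B => ()BB   [B ::= B B]
()BB => ()BBB   [B ::= B B]
()BBB => ()()BB   [B ::= ( )]
()()BB => ()()BBB   [B ::= B B]
()()BBB => ()()()BB   [B ::= ( )]
()()()BB => ()()()()B   [B ::= ( )]
()()()()B => ()()()()()   [B ::= ( )]

B => BB => ()B => ()BB => ()BBB => ()()BB => ()()BBB => ()()()BB => ()()()()B => ()()()()()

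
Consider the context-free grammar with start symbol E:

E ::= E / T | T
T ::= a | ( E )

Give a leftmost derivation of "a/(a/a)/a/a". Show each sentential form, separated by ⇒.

E⇒E/T⇒E/T/T⇒E/T/T/T⇒T/T/T/T⇒a/T/T/T⇒a/(E)/T/T⇒a/(E/T)/T/T⇒a/(T/T)/T/T⇒a/(a/T)/T/T⇒a/(a/a)/T/T⇒a/(a/a)/a/T⇒a/(a/a)/a/a

E ⇒ E/T   [E ::= E / T]
E/T ⇒ E/T/T   [E ::= E / T]
E/T/T ⇒ E/T/T/T   [E ::= E / T]
E/T/T/T ⇒ T/T/T/T   [E ::= T]
T/T/T/T ⇒ a/T/T/T   [T ::= a]
a/T/T/T ⇒ a/(E)/T/T   [T ::= ( E )]
a/(E)/T/T ⇒ a/(E/T)/T/T   [E ::= E / T]
a/(E/T)/T/T ⇒ a/(T/T)/T/T   [E ::= T]
a/(T/T)/T/T ⇒ a/(a/T)/T/T   [T ::= a]
a/(a/T)/T/T ⇒ a/(a/a)/T/T   [T ::= a]
a/(a/a)/T/T ⇒ a/(a/a)/a/T   [T ::= a]
a/(a/a)/a/T ⇒ a/(a/a)/a/a   [T ::= a]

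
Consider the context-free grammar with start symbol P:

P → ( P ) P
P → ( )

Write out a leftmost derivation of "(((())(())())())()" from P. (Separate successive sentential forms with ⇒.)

P ⇒ (P)P ⇒ ((P)P)P ⇒ (((P)P)P)P ⇒ (((())P)P)P ⇒ (((())(P)P)P)P ⇒ (((())(())P)P)P ⇒ (((())(())())P)P ⇒ (((())(())())())P ⇒ (((())(())())())()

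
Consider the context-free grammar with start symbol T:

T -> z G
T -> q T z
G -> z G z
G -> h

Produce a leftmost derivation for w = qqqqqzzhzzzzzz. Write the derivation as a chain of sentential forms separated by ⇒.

T ⇒ qTz   [T -> q T z]
qTz ⇒ qqTzz   [T -> q T z]
qqTzz ⇒ qqqTzzz   [T -> q T z]
qqqTzzz ⇒ qqqqTzzzz   [T -> q T z]
qqqqTzzzz ⇒ qqqqqTzzzzz   [T -> q T z]
qqqqqTzzzzz ⇒ qqqqqzGzzzzz   [T -> z G]
qqqqqzGzzzzz ⇒ qqqqqzzGzzzzzz   [G -> z G z]
qqqqqzzGzzzzzz ⇒ qqqqqzzhzzzzzz   [G -> h]

T ⇒ qTz ⇒ qqTzz ⇒ qqqTzzz ⇒ qqqqTzzzz ⇒ qqqqqTzzzzz ⇒ qqqqqzGzzzzz ⇒ qqqqqzzGzzzzzz ⇒ qqqqqzzhzzzzzz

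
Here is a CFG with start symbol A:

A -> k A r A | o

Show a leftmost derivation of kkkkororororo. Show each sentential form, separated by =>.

A => kArA => kkArArA => kkkArArArA => kkkkArArArArA => kkkkorArArArA => kkkkororArArA => kkkkorororArA => kkkkororororA => kkkkororororo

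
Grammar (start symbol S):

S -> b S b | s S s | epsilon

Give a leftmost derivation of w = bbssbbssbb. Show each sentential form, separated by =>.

S => bSb   [S -> b S b]
bSb => bbSbb   [S -> b S b]
bbSbb => bbsSsbb   [S -> s S s]
bbsSsbb => bbssSssbb   [S -> s S s]
bbssSssbb => bbssbSbssbb   [S -> b S b]
bbssbSbssbb => bbssbbssbb   [S -> epsilon]

S => bSb => bbSbb => bbsSsbb => bbssSssbb => bbssbSbssbb => bbssbbssbb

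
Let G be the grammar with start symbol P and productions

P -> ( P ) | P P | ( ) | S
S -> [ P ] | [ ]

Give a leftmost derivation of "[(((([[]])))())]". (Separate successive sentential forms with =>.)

P => S   [P -> S]
S => [P]   [S -> [ P ]]
[P] => [(P)]   [P -> ( P )]
[(P)] => [(PP)]   [P -> P P]
[(PP)] => [((P)P)]   [P -> ( P )]
[((P)P)] => [(((P))P)]   [P -> ( P )]
[(((P))P)] => [((((P)))P)]   [P -> ( P )]
[((((P)))P)] => [((((S)))P)]   [P -> S]
[((((S)))P)] => [(((([P])))P)]   [S -> [ P ]]
[(((([P])))P)] => [(((([S])))P)]   [P -> S]
[(((([S])))P)] => [(((([[]])))P)]   [S -> [ ]]
[(((([[]])))P)] => [(((([[]])))())]   [P -> ( )]

P => S => [P] => [(P)] => [(PP)] => [((P)P)] => [(((P))P)] => [((((P)))P)] => [((((S)))P)] => [(((([P])))P)] => [(((([S])))P)] => [(((([[]])))P)] => [(((([[]])))())]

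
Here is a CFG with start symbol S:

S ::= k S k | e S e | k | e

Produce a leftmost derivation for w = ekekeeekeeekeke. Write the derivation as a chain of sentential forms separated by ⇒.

S ⇒ eSe ⇒ ekSke ⇒ ekeSeke ⇒ ekekSkeke ⇒ ekekeSekeke ⇒ ekekeeSeekeke ⇒ ekekeeeSeeekeke ⇒ ekekeeekeeekeke

S ⇒ eSe   [S ::= e S e]
eSe ⇒ ekSke   [S ::= k S k]
ekSke ⇒ ekeSeke   [S ::= e S e]
ekeSeke ⇒ ekekSkeke   [S ::= k S k]
ekekSkeke ⇒ ekekeSekeke   [S ::= e S e]
ekekeSekeke ⇒ ekekeeSeekeke   [S ::= e S e]
ekekeeSeekeke ⇒ ekekeeeSeeekeke   [S ::= e S e]
ekekeeeSeeekeke ⇒ ekekeeekeeekeke   [S ::= k]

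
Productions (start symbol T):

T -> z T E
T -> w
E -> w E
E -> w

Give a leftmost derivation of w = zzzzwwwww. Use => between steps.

T => zTE   [T -> z T E]
zTE => zzTEE   [T -> z T E]
zzTEE => zzzTEEE   [T -> z T E]
zzzTEEE => zzzzTEEEE   [T -> z T E]
zzzzTEEEE => zzzzwEEEE   [T -> w]
zzzzwEEEE => zzzzwwEEE   [E -> w]
zzzzwwEEE => zzzzwwwEE   [E -> w]
zzzzwwwEE => zzzzwwwwE   [E -> w]
zzzzwwwwE => zzzzwwwww   [E -> w]

T=>zTE=>zzTEE=>zzzTEEE=>zzzzTEEEE=>zzzzwEEEE=>zzzzwwEEE=>zzzzwwwEE=>zzzzwwwwE=>zzzzwwwww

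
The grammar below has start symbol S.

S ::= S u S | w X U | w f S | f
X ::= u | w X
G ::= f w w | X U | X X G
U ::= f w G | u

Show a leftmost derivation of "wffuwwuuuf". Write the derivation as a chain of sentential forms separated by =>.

S => wfS   [S ::= w f S]
wfS => wfSuS   [S ::= S u S]
wfSuS => wffuS   [S ::= f]
wffuS => wffuSuS   [S ::= S u S]
wffuSuS => wffuwXUuS   [S ::= w X U]
wffuwXUuS => wffuwwXUuS   [X ::= w X]
wffuwwXUuS => wffuwwuUuS   [X ::= u]
wffuwwuUuS => wffuwwuuuS   [U ::= u]
wffuwwuuuS => wffuwwuuuf   [S ::= f]

S => wfS => wfSuS => wffuS => wffuSuS => wffuwXUuS => wffuwwXUuS => wffuwwuUuS => wffuwwuuuS => wffuwwuuuf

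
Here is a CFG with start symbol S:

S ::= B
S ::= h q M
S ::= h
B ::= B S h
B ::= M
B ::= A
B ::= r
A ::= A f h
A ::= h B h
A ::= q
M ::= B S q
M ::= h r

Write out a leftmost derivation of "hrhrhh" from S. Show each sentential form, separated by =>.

S=>B=>A=>hBh=>hBShh=>hrShh=>hrBhh=>hrMhh=>hrhrhh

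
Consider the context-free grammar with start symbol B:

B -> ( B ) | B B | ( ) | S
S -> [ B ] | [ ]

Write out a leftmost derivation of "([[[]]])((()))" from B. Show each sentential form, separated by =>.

B => BB => (B)B => (S)B => ([B])B => ([S])B => ([[B]])B => ([[S]])B => ([[[]]])B => ([[[]]])(B) => ([[[]]])((B)) => ([[[]]])((()))

B => BB   [B -> B B]
BB => (B)B   [B -> ( B )]
(B)B => (S)B   [B -> S]
(S)B => ([B])B   [S -> [ B ]]
([B])B => ([S])B   [B -> S]
([S])B => ([[B]])B   [S -> [ B ]]
([[B]])B => ([[S]])B   [B -> S]
([[S]])B => ([[[]]])B   [S -> [ ]]
([[[]]])B => ([[[]]])(B)   [B -> ( B )]
([[[]]])(B) => ([[[]]])((B))   [B -> ( B )]
([[[]]])((B)) => ([[[]]])((()))   [B -> ( )]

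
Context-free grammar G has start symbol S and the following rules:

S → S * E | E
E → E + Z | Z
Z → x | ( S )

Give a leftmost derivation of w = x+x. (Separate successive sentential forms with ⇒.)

S ⇒ E ⇒ E+Z ⇒ Z+Z ⇒ x+Z ⇒ x+x

S ⇒ E   [S → E]
E ⇒ E+Z   [E → E + Z]
E+Z ⇒ Z+Z   [E → Z]
Z+Z ⇒ x+Z   [Z → x]
x+Z ⇒ x+x   [Z → x]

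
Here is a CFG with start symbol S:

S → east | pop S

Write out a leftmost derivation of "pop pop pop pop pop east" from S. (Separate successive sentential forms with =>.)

S => pop S   [S → pop S]
pop S => pop pop S   [S → pop S]
pop pop S => pop pop pop S   [S → pop S]
pop pop pop S => pop pop pop pop S   [S → pop S]
pop pop pop pop S => pop pop pop pop pop S   [S → pop S]
pop pop pop pop pop S => pop pop pop pop pop east   [S → east]

S => pop S => pop pop S => pop pop pop S => pop pop pop pop S => pop pop pop pop pop S => pop pop pop pop pop east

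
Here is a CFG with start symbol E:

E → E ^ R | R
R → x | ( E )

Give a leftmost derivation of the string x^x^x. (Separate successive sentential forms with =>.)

E => E^R   [E → E ^ R]
E^R => E^R^R   [E → E ^ R]
E^R^R => R^R^R   [E → R]
R^R^R => x^R^R   [R → x]
x^R^R => x^x^R   [R → x]
x^x^R => x^x^x   [R → x]

E=>E^R=>E^R^R=>R^R^R=>x^R^R=>x^x^R=>x^x^x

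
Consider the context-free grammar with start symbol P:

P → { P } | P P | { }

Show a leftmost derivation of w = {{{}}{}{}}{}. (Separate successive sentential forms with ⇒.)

P ⇒ PP ⇒ {P}P ⇒ {PP}P ⇒ {PPP}P ⇒ {{P}PP}P ⇒ {{{}}PP}P ⇒ {{{}}{}P}P ⇒ {{{}}{}{}}P ⇒ {{{}}{}{}}{}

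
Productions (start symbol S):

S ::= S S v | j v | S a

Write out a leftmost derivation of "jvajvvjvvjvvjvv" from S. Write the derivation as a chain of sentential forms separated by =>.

S => SSv   [S ::= S S v]
SSv => SSvSv   [S ::= S S v]
SSvSv => SSvSvSv   [S ::= S S v]
SSvSvSv => SSvSvSvSv   [S ::= S S v]
SSvSvSvSv => SaSvSvSvSv   [S ::= S a]
SaSvSvSvSv => jvaSvSvSvSv   [S ::= j v]
jvaSvSvSvSv => jvajvvSvSvSv   [S ::= j v]
jvajvvSvSvSv => jvajvvjvvSvSv   [S ::= j v]
jvajvvjvvSvSv => jvajvvjvvjvvSv   [S ::= j v]
jvajvvjvvjvvSv => jvajvvjvvjvvjvv   [S ::= j v]

S=>SSv=>SSvSv=>SSvSvSv=>SSvSvSvSv=>SaSvSvSvSv=>jvaSvSvSvSv=>jvajvvSvSvSv=>jvajvvjvvSvSv=>jvajvvjvvjvvSv=>jvajvvjvvjvvjvv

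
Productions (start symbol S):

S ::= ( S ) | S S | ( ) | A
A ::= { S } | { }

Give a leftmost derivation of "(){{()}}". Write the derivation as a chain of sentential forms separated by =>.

S=>SS=>()S=>()A=>(){S}=>(){A}=>(){{S}}=>(){{()}}

S => SS   [S ::= S S]
SS => ()S   [S ::= ( )]
()S => ()A   [S ::= A]
()A => (){S}   [A ::= { S }]
(){S} => (){A}   [S ::= A]
(){A} => (){{S}}   [A ::= { S }]
(){{S}} => (){{()}}   [S ::= ( )]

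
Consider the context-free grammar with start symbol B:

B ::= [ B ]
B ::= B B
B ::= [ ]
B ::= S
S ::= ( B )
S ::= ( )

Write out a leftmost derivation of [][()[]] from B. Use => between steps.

B => BB   [B ::= B B]
BB => []B   [B ::= [ ]]
[]B => [][B]   [B ::= [ B ]]
[][B] => [][BB]   [B ::= B B]
[][BB] => [][SB]   [B ::= S]
[][SB] => [][()B]   [S ::= ( )]
[][()B] => [][()[]]   [B ::= [ ]]

B => BB => []B => [][B] => [][BB] => [][SB] => [][()B] => [][()[]]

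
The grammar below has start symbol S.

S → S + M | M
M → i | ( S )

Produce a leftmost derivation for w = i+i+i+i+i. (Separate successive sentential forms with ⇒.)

S ⇒ S+M   [S → S + M]
S+M ⇒ S+M+M   [S → S + M]
S+M+M ⇒ S+M+M+M   [S → S + M]
S+M+M+M ⇒ S+M+M+M+M   [S → S + M]
S+M+M+M+M ⇒ M+M+M+M+M   [S → M]
M+M+M+M+M ⇒ i+M+M+M+M   [M → i]
i+M+M+M+M ⇒ i+i+M+M+M   [M → i]
i+i+M+M+M ⇒ i+i+i+M+M   [M → i]
i+i+i+M+M ⇒ i+i+i+i+M   [M → i]
i+i+i+i+M ⇒ i+i+i+i+i   [M → i]

S ⇒ S+M ⇒ S+M+M ⇒ S+M+M+M ⇒ S+M+M+M+M ⇒ M+M+M+M+M ⇒ i+M+M+M+M ⇒ i+i+M+M+M ⇒ i+i+i+M+M ⇒ i+i+i+i+M ⇒ i+i+i+i+i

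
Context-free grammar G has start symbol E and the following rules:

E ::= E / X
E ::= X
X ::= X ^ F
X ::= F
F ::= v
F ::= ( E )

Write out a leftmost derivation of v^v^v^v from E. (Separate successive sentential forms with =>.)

E => X => X^F => X^F^F => X^F^F^F => F^F^F^F => v^F^F^F => v^v^F^F => v^v^v^F => v^v^v^v

E => X   [E ::= X]
X => X^F   [X ::= X ^ F]
X^F => X^F^F   [X ::= X ^ F]
X^F^F => X^F^F^F   [X ::= X ^ F]
X^F^F^F => F^F^F^F   [X ::= F]
F^F^F^F => v^F^F^F   [F ::= v]
v^F^F^F => v^v^F^F   [F ::= v]
v^v^F^F => v^v^v^F   [F ::= v]
v^v^v^F => v^v^v^v   [F ::= v]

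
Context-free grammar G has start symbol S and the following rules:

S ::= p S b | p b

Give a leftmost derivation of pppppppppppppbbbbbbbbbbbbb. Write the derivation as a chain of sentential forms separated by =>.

S=>pSb=>ppSbb=>pppSbbb=>ppppSbbbb=>pppppSbbbbb=>ppppppSbbbbbb=>pppppppSbbbbbbb=>ppppppppSbbbbbbbb=>pppppppppSbbbbbbbbb=>ppppppppppSbbbbbbbbbb=>pppppppppppSbbbbbbbbbbb=>ppppppppppppSbbbbbbbbbbbb=>pppppppppppppbbbbbbbbbbbbb

S => pSb   [S ::= p S b]
pSb => ppSbb   [S ::= p S b]
ppSbb => pppSbbb   [S ::= p S b]
pppSbbb => ppppSbbbb   [S ::= p S b]
ppppSbbbb => pppppSbbbbb   [S ::= p S b]
pppppSbbbbb => ppppppSbbbbbb   [S ::= p S b]
ppppppSbbbbbb => pppppppSbbbbbbb   [S ::= p S b]
pppppppSbbbbbbb => ppppppppSbbbbbbbb   [S ::= p S b]
ppppppppSbbbbbbbb => pppppppppSbbbbbbbbb   [S ::= p S b]
pppppppppSbbbbbbbbb => ppppppppppSbbbbbbbbbb   [S ::= p S b]
ppppppppppSbbbbbbbbbb => pppppppppppSbbbbbbbbbbb   [S ::= p S b]
pppppppppppSbbbbbbbbbbb => ppppppppppppSbbbbbbbbbbbb   [S ::= p S b]
ppppppppppppSbbbbbbbbbbbb => pppppppppppppbbbbbbbbbbbbb   [S ::= p b]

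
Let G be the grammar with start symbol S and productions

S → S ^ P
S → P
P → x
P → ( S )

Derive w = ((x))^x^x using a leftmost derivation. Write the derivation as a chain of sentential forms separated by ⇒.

S ⇒ S^P ⇒ S^P^P ⇒ P^P^P ⇒ (S)^P^P ⇒ (P)^P^P ⇒ ((S))^P^P ⇒ ((P))^P^P ⇒ ((x))^P^P ⇒ ((x))^x^P ⇒ ((x))^x^x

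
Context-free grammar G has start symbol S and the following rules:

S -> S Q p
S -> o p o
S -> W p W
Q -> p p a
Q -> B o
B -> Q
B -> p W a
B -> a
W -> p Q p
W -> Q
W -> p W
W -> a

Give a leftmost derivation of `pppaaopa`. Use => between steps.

S => WpW => QpW => BopW => pWaopW => pQaopW => pppaaopW => pppaaopa

S => WpW   [S -> W p W]
WpW => QpW   [W -> Q]
QpW => BopW   [Q -> B o]
BopW => pWaopW   [B -> p W a]
pWaopW => pQaopW   [W -> Q]
pQaopW => pppaaopW   [Q -> p p a]
pppaaopW => pppaaopa   [W -> a]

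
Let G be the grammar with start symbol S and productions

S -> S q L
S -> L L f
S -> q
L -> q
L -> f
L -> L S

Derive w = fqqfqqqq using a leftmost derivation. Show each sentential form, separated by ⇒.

S ⇒ SqL   [S -> S q L]
SqL ⇒ SqLqL   [S -> S q L]
SqLqL ⇒ LLfqLqL   [S -> L L f]
LLfqLqL ⇒ fLfqLqL   [L -> f]
fLfqLqL ⇒ fLSfqLqL   [L -> L S]
fLSfqLqL ⇒ fqSfqLqL   [L -> q]
fqSfqLqL ⇒ fqqfqLqL   [S -> q]
fqqfqLqL ⇒ fqqfqqqL   [L -> q]
fqqfqqqL ⇒ fqqfqqqq   [L -> q]

S⇒SqL⇒SqLqL⇒LLfqLqL⇒fLfqLqL⇒fLSfqLqL⇒fqSfqLqL⇒fqqfqLqL⇒fqqfqqqL⇒fqqfqqqq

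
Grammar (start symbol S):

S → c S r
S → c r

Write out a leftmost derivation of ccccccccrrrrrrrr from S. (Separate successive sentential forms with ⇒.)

S⇒cSr⇒ccSrr⇒cccSrrr⇒ccccSrrrr⇒cccccSrrrrr⇒ccccccSrrrrrr⇒cccccccSrrrrrrr⇒ccccccccrrrrrrrr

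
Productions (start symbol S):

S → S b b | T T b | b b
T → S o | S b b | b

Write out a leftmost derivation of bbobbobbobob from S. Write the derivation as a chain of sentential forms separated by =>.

S => TTb   [S → T T b]
TTb => SoTb   [T → S o]
SoTb => bboTb   [S → b b]
bboTb => bboSob   [T → S o]
bboSob => bboTTbob   [S → T T b]
bboTTbob => bboSoTbob   [T → S o]
bboSoTbob => bbobboTbob   [S → b b]
bbobboTbob => bbobboSobob   [T → S o]
bbobboSobob => bbobbobbobob   [S → b b]

S => TTb => SoTb => bboTb => bboSob => bboTTbob => bboSoTbob => bbobboTbob => bbobboSobob => bbobbobbobob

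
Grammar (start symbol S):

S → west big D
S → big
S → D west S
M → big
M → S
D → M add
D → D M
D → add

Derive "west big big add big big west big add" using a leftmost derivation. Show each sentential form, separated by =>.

S => west big D   [S → west big D]
west big D => west big M add   [D → M add]
west big M add => west big S add   [M → S]
west big S add => west big D west S add   [S → D west S]
west big D west S add => west big D M west S add   [D → D M]
west big D M west S add => west big D M M west S add   [D → D M]
west big D M M west S add => west big M add M M west S add   [D → M add]
west big M add M M west S add => west big big add M M west S add   [M → big]
west big big add M M west S add => west big big add big M west S add   [M → big]
west big big add big M west S add => west big big add big S west S add   [M → S]
west big big add big S west S add => west big big add big big west S add   [S → big]
west big big add big big west S add => west big big add big big west big add   [S → big]

S => west big D => west big M add => west big S add => west big D west S add => west big D M west S add => west big D M M west S add => west big M add M M west S add => west big big add M M west S add => west big big add big M west S add => west big big add big S west S add => west big big add big big west S add => west big big add big big west big add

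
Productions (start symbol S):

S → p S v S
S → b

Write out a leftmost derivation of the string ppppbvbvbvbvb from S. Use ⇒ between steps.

S ⇒ pSvS ⇒ ppSvSvS ⇒ pppSvSvSvS ⇒ ppppSvSvSvSvS ⇒ ppppbvSvSvSvS ⇒ ppppbvbvSvSvS ⇒ ppppbvbvbvSvS ⇒ ppppbvbvbvbvS ⇒ ppppbvbvbvbvb

S ⇒ pSvS   [S → p S v S]
pSvS ⇒ ppSvSvS   [S → p S v S]
ppSvSvS ⇒ pppSvSvSvS   [S → p S v S]
pppSvSvSvS ⇒ ppppSvSvSvSvS   [S → p S v S]
ppppSvSvSvSvS ⇒ ppppbvSvSvSvS   [S → b]
ppppbvSvSvSvS ⇒ ppppbvbvSvSvS   [S → b]
ppppbvbvSvSvS ⇒ ppppbvbvbvSvS   [S → b]
ppppbvbvbvSvS ⇒ ppppbvbvbvbvS   [S → b]
ppppbvbvbvbvS ⇒ ppppbvbvbvbvb   [S → b]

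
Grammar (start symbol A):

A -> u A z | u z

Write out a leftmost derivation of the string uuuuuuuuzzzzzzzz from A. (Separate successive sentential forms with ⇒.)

A ⇒ uAz ⇒ uuAzz ⇒ uuuAzzz ⇒ uuuuAzzzz ⇒ uuuuuAzzzzz ⇒ uuuuuuAzzzzzz ⇒ uuuuuuuAzzzzzzz ⇒ uuuuuuuuzzzzzzzz

A ⇒ uAz   [A -> u A z]
uAz ⇒ uuAzz   [A -> u A z]
uuAzz ⇒ uuuAzzz   [A -> u A z]
uuuAzzz ⇒ uuuuAzzzz   [A -> u A z]
uuuuAzzzz ⇒ uuuuuAzzzzz   [A -> u A z]
uuuuuAzzzzz ⇒ uuuuuuAzzzzzz   [A -> u A z]
uuuuuuAzzzzzz ⇒ uuuuuuuAzzzzzzz   [A -> u A z]
uuuuuuuAzzzzzzz ⇒ uuuuuuuuzzzzzzzz   [A -> u z]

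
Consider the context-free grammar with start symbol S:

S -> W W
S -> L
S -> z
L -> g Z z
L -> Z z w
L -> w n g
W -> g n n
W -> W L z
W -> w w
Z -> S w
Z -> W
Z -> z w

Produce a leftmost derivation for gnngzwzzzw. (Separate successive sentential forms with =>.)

S => L => Zzw => Wzw => WLzzw => gnnLzzw => gnngZzzzw => gnngzwzzzw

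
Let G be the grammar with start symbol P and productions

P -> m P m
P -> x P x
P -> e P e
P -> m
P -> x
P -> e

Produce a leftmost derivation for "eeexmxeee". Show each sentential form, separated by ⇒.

P ⇒ ePe ⇒ eePee ⇒ eeePeee ⇒ eeexPxeee ⇒ eeexmxeee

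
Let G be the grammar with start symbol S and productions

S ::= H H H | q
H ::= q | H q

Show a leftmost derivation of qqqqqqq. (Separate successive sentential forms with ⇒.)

S ⇒ HHH ⇒ HqHH ⇒ qqHH ⇒ qqHqH ⇒ qqqqH ⇒ qqqqHq ⇒ qqqqHqq ⇒ qqqqqqq

S ⇒ HHH   [S ::= H H H]
HHH ⇒ HqHH   [H ::= H q]
HqHH ⇒ qqHH   [H ::= q]
qqHH ⇒ qqHqH   [H ::= H q]
qqHqH ⇒ qqqqH   [H ::= q]
qqqqH ⇒ qqqqHq   [H ::= H q]
qqqqHq ⇒ qqqqHqq   [H ::= H q]
qqqqHqq ⇒ qqqqqqq   [H ::= q]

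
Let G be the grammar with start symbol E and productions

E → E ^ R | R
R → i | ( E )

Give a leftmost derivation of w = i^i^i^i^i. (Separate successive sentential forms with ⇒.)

E⇒E^R⇒E^R^R⇒E^R^R^R⇒E^R^R^R^R⇒R^R^R^R^R⇒i^R^R^R^R⇒i^i^R^R^R⇒i^i^i^R^R⇒i^i^i^i^R⇒i^i^i^i^i

E ⇒ E^R   [E → E ^ R]
E^R ⇒ E^R^R   [E → E ^ R]
E^R^R ⇒ E^R^R^R   [E → E ^ R]
E^R^R^R ⇒ E^R^R^R^R   [E → E ^ R]
E^R^R^R^R ⇒ R^R^R^R^R   [E → R]
R^R^R^R^R ⇒ i^R^R^R^R   [R → i]
i^R^R^R^R ⇒ i^i^R^R^R   [R → i]
i^i^R^R^R ⇒ i^i^i^R^R   [R → i]
i^i^i^R^R ⇒ i^i^i^i^R   [R → i]
i^i^i^i^R ⇒ i^i^i^i^i   [R → i]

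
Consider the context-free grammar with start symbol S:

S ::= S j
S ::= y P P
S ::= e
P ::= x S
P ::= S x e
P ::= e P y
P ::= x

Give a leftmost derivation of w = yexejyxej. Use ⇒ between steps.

S ⇒ Sj ⇒ yPPj ⇒ yePyPj ⇒ yexSyPj ⇒ yexSjyPj ⇒ yexejyPj ⇒ yexejyxSj ⇒ yexejyxej

S ⇒ Sj   [S ::= S j]
Sj ⇒ yPPj   [S ::= y P P]
yPPj ⇒ yePyPj   [P ::= e P y]
yePyPj ⇒ yexSyPj   [P ::= x S]
yexSyPj ⇒ yexSjyPj   [S ::= S j]
yexSjyPj ⇒ yexejyPj   [S ::= e]
yexejyPj ⇒ yexejyxSj   [P ::= x S]
yexejyxSj ⇒ yexejyxej   [S ::= e]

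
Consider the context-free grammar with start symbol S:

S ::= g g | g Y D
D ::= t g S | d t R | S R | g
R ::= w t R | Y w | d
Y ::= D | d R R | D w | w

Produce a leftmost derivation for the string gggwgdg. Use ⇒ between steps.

S ⇒ gYD ⇒ gDD ⇒ gSRD ⇒ ggYDRD ⇒ ggDwDRD ⇒ gggwDRD ⇒ gggwgRD ⇒ gggwgdD ⇒ gggwgdg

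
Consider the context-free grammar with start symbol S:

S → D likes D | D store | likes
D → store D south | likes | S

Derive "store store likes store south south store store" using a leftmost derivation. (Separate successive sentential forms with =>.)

S => D store   [S → D store]
D store => S store   [D → S]
S store => D store store   [S → D store]
D store store => store D south store store   [D → store D south]
store D south store store => store store D south south store store   [D → store D south]
store store D south south store store => store store S south south store store   [D → S]
store store S south south store store => store store D store south south store store   [S → D store]
store store D store south south store store => store store likes store south south store store   [D → likes]

S => D store => S store => D store store => store D south store store => store store D south south store store => store store S south south store store => store store D store south south store store => store store likes store south south store store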